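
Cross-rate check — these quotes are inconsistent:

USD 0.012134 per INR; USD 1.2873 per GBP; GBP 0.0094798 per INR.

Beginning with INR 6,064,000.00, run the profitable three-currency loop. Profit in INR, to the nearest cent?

Profit: INR 34,656.12

Profitable loop is INR → GBP → USD → INR:
INR 6,064,000.00 × 0.0094798 = GBP 57,485.51
GBP 57,485.51 × 1.2873 = USD 74,001.09
USD 74,001.09 ÷ 0.012134 = INR 6,098,656.12
Profit = INR 6,098,656.12 − INR 6,064,000.00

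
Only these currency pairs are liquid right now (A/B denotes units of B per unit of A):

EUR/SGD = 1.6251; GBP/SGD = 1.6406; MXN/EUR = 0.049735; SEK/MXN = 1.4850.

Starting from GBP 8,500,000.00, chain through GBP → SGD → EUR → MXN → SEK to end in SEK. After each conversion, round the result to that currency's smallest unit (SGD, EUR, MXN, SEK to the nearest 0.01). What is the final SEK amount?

SEK 116,185,776.94

GBP 8,500,000.00 × 1.6406 = SGD 13,945,100.00
SGD 13,945,100.00 ÷ 1.6251 = EUR 8,581,071.93
EUR 8,581,071.93 ÷ 0.049735 = MXN 172,535,878.76
MXN 172,535,878.76 ÷ 1.4850 = SEK 116,185,776.94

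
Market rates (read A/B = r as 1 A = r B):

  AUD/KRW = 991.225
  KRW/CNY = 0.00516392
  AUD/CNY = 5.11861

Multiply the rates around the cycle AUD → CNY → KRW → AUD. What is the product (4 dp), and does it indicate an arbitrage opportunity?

1.0000 (no arbitrage)

Around AUD → CNY → KRW → AUD: 1 × 5.11861 ÷ 0.00516392 ÷ 991.225 = 1.000001
Product ≈ 1 (deviation 0.000%, within rounding noise).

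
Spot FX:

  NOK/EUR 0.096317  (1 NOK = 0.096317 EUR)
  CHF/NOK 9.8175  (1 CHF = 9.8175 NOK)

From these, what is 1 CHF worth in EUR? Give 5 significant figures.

1 CHF × 9.8175 = 9.8175 NOK
9.8175 NOK × 0.096317 = 0.945592 EUR

CHF/EUR = 0.94559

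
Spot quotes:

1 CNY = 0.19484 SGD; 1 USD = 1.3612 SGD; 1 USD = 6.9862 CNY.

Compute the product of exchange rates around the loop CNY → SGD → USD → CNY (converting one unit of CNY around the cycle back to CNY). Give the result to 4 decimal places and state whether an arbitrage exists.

1.0000 (no arbitrage)

Around CNY → SGD → USD → CNY: 1 × 0.19484 ÷ 1.3612 × 6.9862 = 0.999994
Product ≈ 1 (deviation 0.001%, within rounding noise).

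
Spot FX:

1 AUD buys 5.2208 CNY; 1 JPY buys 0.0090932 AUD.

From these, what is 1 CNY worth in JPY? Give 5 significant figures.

1 CNY ÷ 5.2208 = 0.191542 AUD
0.191542 AUD ÷ 0.0090932 = 21.0643 JPY

CNY/JPY = 21.064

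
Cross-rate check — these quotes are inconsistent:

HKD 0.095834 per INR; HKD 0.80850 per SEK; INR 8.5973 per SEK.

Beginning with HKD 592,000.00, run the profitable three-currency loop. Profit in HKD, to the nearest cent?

Profitable loop is HKD → SEK → INR → HKD:
HKD 592,000.00 ÷ 0.80850 = SEK 732,220.16
SEK 732,220.16 × 8.5973 = INR 6,295,116.39
INR 6,295,116.39 × 0.095834 = HKD 603,286.18
Profit = HKD 603,286.18 − HKD 592,000.00

Profit: HKD 11,286.18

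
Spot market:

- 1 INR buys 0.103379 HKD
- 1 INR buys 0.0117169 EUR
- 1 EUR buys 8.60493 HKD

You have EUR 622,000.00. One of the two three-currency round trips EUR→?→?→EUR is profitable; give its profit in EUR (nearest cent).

Profitable loop is EUR → INR → HKD → EUR:
EUR 622,000.00 ÷ 0.0117169 = INR 53,085,713.80
INR 53,085,713.80 × 0.103379 = HKD 5,487,948.01
HKD 5,487,948.01 ÷ 8.60493 = EUR 637,767.89
Profit = EUR 637,767.89 − EUR 622,000.00

Profit: EUR 15,767.89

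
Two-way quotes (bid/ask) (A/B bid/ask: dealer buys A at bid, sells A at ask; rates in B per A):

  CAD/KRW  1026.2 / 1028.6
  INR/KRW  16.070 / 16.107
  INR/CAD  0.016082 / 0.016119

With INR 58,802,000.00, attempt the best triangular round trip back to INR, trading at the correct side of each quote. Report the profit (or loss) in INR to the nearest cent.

Net profit: INR 1,446,953.41

Best loop INR → CAD → KRW → INR:
INR 58,802,000.00 × 0.016082 (sell INR at bid) = CAD 945,653.76
CAD 945,653.76 × 1026.2 (sell CAD at bid) = KRW 970,429,893
KRW 970,429,893 ÷ 16.107 (buy INR at ask) = INR 60,248,953.41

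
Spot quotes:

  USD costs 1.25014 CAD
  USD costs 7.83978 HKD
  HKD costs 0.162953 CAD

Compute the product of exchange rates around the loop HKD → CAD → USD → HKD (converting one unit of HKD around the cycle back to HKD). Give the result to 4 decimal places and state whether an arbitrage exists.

Around HKD → CAD → USD → HKD: 1 × 0.162953 ÷ 1.25014 × 7.83978 = 1.021898
Product > 1; profitable direction is HKD → CAD → USD → HKD.

1.0219 (arbitrage exists)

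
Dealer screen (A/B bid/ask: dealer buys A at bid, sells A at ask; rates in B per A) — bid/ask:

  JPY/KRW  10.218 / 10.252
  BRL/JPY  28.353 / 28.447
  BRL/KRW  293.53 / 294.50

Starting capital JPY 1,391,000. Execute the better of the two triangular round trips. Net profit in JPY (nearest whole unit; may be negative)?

Best loop JPY → BRL → KRW → JPY:
JPY 1,391,000 ÷ 28.447 (buy BRL at ask) = BRL 48,897.95
BRL 48,897.95 × 293.53 (sell BRL at bid) = KRW 14,353,015
KRW 14,353,015 ÷ 10.252 (buy JPY at ask) = JPY 1,400,021

Net profit: JPY 9,021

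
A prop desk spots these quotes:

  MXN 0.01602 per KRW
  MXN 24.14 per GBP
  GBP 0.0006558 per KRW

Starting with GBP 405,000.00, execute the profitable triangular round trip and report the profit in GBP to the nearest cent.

Profit: GBP 4,834.82

Profitable loop is GBP → KRW → MXN → GBP:
GBP 405,000.00 ÷ 0.0006558 = KRW 617,566,331
KRW 617,566,331 × 0.01602 = MXN 9,893,412.63
MXN 9,893,412.63 ÷ 24.14 = GBP 409,834.82
Profit = GBP 409,834.82 − GBP 405,000.00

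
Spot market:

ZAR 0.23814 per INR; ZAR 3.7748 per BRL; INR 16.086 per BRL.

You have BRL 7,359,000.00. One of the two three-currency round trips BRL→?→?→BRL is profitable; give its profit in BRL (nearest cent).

Profitable loop is BRL → INR → ZAR → BRL:
BRL 7,359,000.00 × 16.086 = INR 118,376,874.00
INR 118,376,874.00 × 0.23814 = ZAR 28,190,268.77
ZAR 28,190,268.77 ÷ 3.7748 = BRL 7,468,016.52
Profit = BRL 7,468,016.52 − BRL 7,359,000.00

Profit: BRL 109,016.52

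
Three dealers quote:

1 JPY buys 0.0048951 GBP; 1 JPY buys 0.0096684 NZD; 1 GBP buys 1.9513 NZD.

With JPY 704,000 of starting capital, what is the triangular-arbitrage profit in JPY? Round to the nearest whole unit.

Profitable loop is JPY → NZD → GBP → JPY:
JPY 704,000 × 0.0096684 = NZD 6,806.55
NZD 6,806.55 ÷ 1.9513 = GBP 3,488.21
GBP 3,488.21 ÷ 0.0048951 = JPY 712,593
Profit = JPY 712,593 − JPY 704,000

Profit: JPY 8,593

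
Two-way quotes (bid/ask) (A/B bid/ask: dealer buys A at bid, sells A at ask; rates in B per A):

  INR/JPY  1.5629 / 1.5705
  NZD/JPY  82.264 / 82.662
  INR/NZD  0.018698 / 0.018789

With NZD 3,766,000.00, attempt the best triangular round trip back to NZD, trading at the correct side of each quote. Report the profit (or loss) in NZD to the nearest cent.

Net profit: NZD 23,674.69

Best loop NZD → INR → JPY → NZD:
NZD 3,766,000.00 ÷ 0.018789 (buy INR at ask) = INR 200,436,425.57
INR 200,436,425.57 × 1.5629 (sell INR at bid) = JPY 313,262,090
JPY 313,262,090 ÷ 82.662 (buy NZD at ask) = NZD 3,789,674.69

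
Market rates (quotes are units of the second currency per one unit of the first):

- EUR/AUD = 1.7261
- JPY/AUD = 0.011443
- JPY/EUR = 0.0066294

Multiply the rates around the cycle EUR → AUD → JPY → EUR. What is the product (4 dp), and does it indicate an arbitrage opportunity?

1.0000 (no arbitrage)

Around EUR → AUD → JPY → EUR: 1 × 1.7261 ÷ 0.011443 × 0.0066294 = 1.000001
Product ≈ 1 (deviation 0.000%, within rounding noise).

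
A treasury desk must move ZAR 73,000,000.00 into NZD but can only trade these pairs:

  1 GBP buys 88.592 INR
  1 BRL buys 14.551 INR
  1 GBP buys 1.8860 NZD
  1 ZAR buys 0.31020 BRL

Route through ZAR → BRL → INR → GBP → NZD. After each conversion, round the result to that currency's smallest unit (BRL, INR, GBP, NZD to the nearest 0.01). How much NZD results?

ZAR 73,000,000.00 × 0.31020 = BRL 22,644,600.00
BRL 22,644,600.00 × 14.551 = INR 329,501,574.60
INR 329,501,574.60 ÷ 88.592 = GBP 3,719,315.23
GBP 3,719,315.23 × 1.8860 = NZD 7,014,628.52

NZD 7,014,628.52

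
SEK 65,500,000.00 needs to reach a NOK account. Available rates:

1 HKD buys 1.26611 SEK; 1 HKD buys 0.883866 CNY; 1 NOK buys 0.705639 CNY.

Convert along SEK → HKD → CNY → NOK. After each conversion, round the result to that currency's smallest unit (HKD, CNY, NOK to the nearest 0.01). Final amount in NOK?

NOK 64,799,807.13

SEK 65,500,000.00 ÷ 1.26611 = HKD 51,733,261.72
HKD 51,733,261.72 × 0.883866 = CNY 45,725,271.10
CNY 45,725,271.10 ÷ 0.705639 = NOK 64,799,807.13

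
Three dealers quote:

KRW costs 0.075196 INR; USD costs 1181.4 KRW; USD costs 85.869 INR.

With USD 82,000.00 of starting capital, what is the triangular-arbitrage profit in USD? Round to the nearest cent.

Profit: USD 2,833.85

Profitable loop is USD → KRW → INR → USD:
USD 82,000.00 × 1181.4 = KRW 96,874,800
KRW 96,874,800 × 0.075196 = INR 7,284,597.46
INR 7,284,597.46 ÷ 85.869 = USD 84,833.85
Profit = USD 84,833.85 − USD 82,000.00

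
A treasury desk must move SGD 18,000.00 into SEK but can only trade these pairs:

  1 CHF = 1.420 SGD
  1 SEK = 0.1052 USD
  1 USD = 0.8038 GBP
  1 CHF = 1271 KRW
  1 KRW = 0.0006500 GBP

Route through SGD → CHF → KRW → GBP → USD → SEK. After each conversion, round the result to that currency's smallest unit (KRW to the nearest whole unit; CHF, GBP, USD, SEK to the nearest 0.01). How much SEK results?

SGD 18,000.00 ÷ 1.420 = CHF 12,676.06
CHF 12,676.06 × 1271 = KRW 16,111,272
KRW 16,111,272 × 0.0006500 = GBP 10,472.33
GBP 10,472.33 ÷ 0.8038 = USD 13,028.53
USD 13,028.53 ÷ 0.1052 = SEK 123,845.34

SEK 123,845.34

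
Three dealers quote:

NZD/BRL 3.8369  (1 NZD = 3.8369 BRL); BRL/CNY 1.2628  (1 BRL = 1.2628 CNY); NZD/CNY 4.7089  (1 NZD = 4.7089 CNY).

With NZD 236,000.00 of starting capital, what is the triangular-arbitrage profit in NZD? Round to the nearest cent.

Profitable loop is NZD → BRL → CNY → NZD:
NZD 236,000.00 × 3.8369 = BRL 905,508.40
BRL 905,508.40 × 1.2628 = CNY 1,143,476.01
CNY 1,143,476.01 ÷ 4.7089 = NZD 242,832.93
Profit = NZD 242,832.93 − NZD 236,000.00

Profit: NZD 6,832.93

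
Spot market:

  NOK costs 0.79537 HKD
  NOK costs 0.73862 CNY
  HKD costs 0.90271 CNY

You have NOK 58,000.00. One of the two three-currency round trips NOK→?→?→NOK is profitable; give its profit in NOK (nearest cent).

Profitable loop is NOK → CNY → HKD → NOK:
NOK 58,000.00 × 0.73862 = CNY 42,839.96
CNY 42,839.96 ÷ 0.90271 = HKD 47,457.06
HKD 47,457.06 ÷ 0.79537 = NOK 59,666.64
Profit = NOK 59,666.64 − NOK 58,000.00

Profit: NOK 1,666.64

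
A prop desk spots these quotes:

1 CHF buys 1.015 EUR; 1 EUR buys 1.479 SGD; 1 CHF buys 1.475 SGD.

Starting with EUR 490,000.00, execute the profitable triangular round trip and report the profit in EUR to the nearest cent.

Profitable loop is EUR → SGD → CHF → EUR:
EUR 490,000.00 × 1.479 = SGD 724,710.00
SGD 724,710.00 ÷ 1.475 = CHF 491,328.81
CHF 491,328.81 × 1.015 = EUR 498,698.75
Profit = EUR 498,698.75 − EUR 490,000.00

Profit: EUR 8,698.75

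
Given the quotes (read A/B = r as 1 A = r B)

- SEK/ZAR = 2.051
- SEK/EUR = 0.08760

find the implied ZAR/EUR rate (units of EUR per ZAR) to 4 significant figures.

ZAR/EUR = 0.04271

1 ZAR ÷ 2.051 = 0.487567 SEK
0.487567 SEK × 0.08760 = 0.0427109 EUR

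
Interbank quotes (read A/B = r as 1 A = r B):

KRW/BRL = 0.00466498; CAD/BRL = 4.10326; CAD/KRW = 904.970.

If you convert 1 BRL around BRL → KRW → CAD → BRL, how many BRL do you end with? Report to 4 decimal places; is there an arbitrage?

Around BRL → KRW → CAD → BRL: 1 ÷ 0.00466498 ÷ 904.970 × 4.10326 = 0.971953
Product < 1; profitable direction is BRL → CAD → KRW → BRL.

0.9720 (arbitrage exists)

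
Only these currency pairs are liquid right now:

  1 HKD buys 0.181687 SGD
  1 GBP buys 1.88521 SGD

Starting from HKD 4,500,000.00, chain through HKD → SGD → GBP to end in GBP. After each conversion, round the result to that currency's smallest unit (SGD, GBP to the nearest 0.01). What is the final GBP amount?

HKD 4,500,000.00 × 0.181687 = SGD 817,591.50
SGD 817,591.50 ÷ 1.88521 = GBP 433,687.23

GBP 433,687.23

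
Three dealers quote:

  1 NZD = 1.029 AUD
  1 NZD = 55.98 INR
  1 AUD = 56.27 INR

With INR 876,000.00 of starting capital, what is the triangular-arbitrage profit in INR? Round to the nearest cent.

Profit: INR 30,073.65

Profitable loop is INR → NZD → AUD → INR:
INR 876,000.00 ÷ 55.98 = NZD 15,648.45
NZD 15,648.45 × 1.029 = AUD 16,102.25
AUD 16,102.25 × 56.27 = INR 906,073.65
Profit = INR 906,073.65 − INR 876,000.00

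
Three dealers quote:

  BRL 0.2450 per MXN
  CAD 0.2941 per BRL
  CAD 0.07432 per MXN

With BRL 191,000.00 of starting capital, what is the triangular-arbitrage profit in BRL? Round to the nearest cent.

Profit: BRL 6,005.32

Profitable loop is BRL → MXN → CAD → BRL:
BRL 191,000.00 ÷ 0.2450 = MXN 779,591.84
MXN 779,591.84 × 0.07432 = CAD 57,939.27
CAD 57,939.27 ÷ 0.2941 = BRL 197,005.32
Profit = BRL 197,005.32 − BRL 191,000.00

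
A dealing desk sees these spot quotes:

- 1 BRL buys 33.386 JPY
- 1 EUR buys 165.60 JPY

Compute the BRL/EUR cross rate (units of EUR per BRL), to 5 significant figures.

BRL/EUR = 0.20161

1 BRL × 33.386 = 33.386 JPY
33.386 JPY ÷ 165.60 = 0.201606 EUR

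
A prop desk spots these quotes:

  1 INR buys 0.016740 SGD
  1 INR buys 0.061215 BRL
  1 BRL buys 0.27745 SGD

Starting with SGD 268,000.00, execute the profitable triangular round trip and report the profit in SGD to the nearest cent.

Profit: SGD 3,907.96

Profitable loop is SGD → INR → BRL → SGD:
SGD 268,000.00 ÷ 0.016740 = INR 16,009,557.95
INR 16,009,557.95 × 0.061215 = BRL 980,025.09
BRL 980,025.09 × 0.27745 = SGD 271,907.96
Profit = SGD 271,907.96 − SGD 268,000.00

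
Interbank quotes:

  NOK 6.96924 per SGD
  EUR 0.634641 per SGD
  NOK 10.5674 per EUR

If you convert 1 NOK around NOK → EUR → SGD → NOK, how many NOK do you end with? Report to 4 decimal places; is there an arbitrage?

Around NOK → EUR → SGD → NOK: 1 ÷ 10.5674 ÷ 0.634641 × 6.96924 = 1.039176
Product > 1; profitable direction is NOK → EUR → SGD → NOK.

1.0392 (arbitrage exists)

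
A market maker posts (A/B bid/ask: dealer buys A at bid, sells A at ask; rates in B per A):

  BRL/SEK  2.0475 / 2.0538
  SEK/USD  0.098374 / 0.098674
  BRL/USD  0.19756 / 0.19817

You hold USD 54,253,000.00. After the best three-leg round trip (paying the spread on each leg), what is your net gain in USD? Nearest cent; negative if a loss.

Best loop USD → BRL → SEK → USD:
USD 54,253,000.00 ÷ 0.19817 (buy BRL at ask) = BRL 273,769,995.46
BRL 273,769,995.46 × 2.0475 (sell BRL at bid) = SEK 560,544,065.70
SEK 560,544,065.70 × 0.098374 (sell SEK at bid) = USD 55,142,961.92

Net profit: USD 889,961.92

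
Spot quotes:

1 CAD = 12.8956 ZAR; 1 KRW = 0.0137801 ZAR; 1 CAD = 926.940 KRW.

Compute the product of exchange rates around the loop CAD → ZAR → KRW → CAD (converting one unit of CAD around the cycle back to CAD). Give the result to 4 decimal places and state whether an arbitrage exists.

1.0096 (arbitrage exists)

Around CAD → ZAR → KRW → CAD: 1 × 12.8956 ÷ 0.0137801 ÷ 926.940 = 1.009573
Product > 1; profitable direction is CAD → ZAR → KRW → CAD.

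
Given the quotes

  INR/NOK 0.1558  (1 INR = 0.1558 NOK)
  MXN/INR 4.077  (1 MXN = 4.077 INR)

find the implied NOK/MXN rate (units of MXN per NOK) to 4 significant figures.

1 NOK ÷ 0.1558 = 6.41849 INR
6.41849 INR ÷ 4.077 = 1.57432 MXN

NOK/MXN = 1.574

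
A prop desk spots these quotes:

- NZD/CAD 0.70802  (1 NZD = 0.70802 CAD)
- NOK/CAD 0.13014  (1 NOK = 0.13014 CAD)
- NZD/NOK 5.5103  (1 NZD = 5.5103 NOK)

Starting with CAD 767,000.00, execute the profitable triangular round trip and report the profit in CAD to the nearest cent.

Profit: CAD 9,847.70

Profitable loop is CAD → NZD → NOK → CAD:
CAD 767,000.00 ÷ 0.70802 = NZD 1,083,302.73
NZD 1,083,302.73 × 5.5103 = NOK 5,969,323.04
NOK 5,969,323.04 × 0.13014 = CAD 776,847.70
Profit = CAD 776,847.70 − CAD 767,000.00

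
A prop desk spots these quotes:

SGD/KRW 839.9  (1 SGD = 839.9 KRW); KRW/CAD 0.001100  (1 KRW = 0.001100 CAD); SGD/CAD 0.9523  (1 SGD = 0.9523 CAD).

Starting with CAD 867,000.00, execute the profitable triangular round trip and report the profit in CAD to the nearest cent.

Profit: CAD 26,660.61

Profitable loop is CAD → KRW → SGD → CAD:
CAD 867,000.00 ÷ 0.001100 = KRW 788,181,818
KRW 788,181,818 ÷ 839.9 = SGD 938,423.41
SGD 938,423.41 × 0.9523 = CAD 893,660.61
Profit = CAD 893,660.61 − CAD 867,000.00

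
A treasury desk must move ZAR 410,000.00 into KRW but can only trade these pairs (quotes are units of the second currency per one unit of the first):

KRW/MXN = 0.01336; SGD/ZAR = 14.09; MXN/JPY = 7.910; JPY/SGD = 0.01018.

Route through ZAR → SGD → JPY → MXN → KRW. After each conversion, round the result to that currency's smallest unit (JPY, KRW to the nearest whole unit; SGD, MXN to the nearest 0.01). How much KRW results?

KRW 27,048,438

ZAR 410,000.00 ÷ 14.09 = SGD 29,098.65
SGD 29,098.65 ÷ 0.01018 = JPY 2,858,414
JPY 2,858,414 ÷ 7.910 = MXN 361,367.13
MXN 361,367.13 ÷ 0.01336 = KRW 27,048,438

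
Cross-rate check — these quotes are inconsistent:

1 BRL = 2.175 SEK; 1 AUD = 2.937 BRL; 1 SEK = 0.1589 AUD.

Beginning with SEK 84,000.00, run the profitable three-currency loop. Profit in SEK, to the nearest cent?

Profitable loop is SEK → AUD → BRL → SEK:
SEK 84,000.00 × 0.1589 = AUD 13,347.60
AUD 13,347.60 × 2.937 = BRL 39,201.90
BRL 39,201.90 × 2.175 = SEK 85,264.14
Profit = SEK 85,264.14 − SEK 84,000.00

Profit: SEK 1,264.14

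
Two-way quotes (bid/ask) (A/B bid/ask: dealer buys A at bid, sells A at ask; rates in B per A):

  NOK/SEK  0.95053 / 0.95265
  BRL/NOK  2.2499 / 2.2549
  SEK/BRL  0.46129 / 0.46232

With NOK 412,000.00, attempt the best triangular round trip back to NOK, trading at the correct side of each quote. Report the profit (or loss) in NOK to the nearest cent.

Best loop NOK → BRL → SEK → NOK:
NOK 412,000.00 ÷ 2.2549 (buy BRL at ask) = BRL 182,713.20
BRL 182,713.20 ÷ 0.46232 (buy SEK at ask) = SEK 395,209.38
SEK 395,209.38 ÷ 0.95265 (buy NOK at ask) = NOK 414,852.66

Net profit: NOK 2,852.66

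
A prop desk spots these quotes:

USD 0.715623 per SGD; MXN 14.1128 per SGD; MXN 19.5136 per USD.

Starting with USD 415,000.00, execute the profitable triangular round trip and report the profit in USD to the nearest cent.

Profitable loop is USD → SGD → MXN → USD:
USD 415,000.00 ÷ 0.715623 = SGD 579,914.28
SGD 579,914.28 × 14.1128 = MXN 8,184,214.31
MXN 8,184,214.31 ÷ 19.5136 = USD 419,410.79
Profit = USD 419,410.79 − USD 415,000.00

Profit: USD 4,410.79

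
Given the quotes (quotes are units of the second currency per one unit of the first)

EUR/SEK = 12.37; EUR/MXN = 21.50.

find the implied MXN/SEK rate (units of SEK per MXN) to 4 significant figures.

MXN/SEK = 0.5753

1 MXN ÷ 21.50 = 0.0465116 EUR
0.0465116 EUR × 12.37 = 0.575349 SEK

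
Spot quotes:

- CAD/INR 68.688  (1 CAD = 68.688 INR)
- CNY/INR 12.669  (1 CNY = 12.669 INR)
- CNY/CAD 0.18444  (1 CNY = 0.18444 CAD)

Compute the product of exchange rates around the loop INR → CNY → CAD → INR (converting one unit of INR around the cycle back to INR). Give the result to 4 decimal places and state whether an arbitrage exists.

1.0000 (no arbitrage)

Around INR → CNY → CAD → INR: 1 ÷ 12.669 × 0.18444 × 68.688 = 0.999985
Product ≈ 1 (deviation 0.001%, within rounding noise).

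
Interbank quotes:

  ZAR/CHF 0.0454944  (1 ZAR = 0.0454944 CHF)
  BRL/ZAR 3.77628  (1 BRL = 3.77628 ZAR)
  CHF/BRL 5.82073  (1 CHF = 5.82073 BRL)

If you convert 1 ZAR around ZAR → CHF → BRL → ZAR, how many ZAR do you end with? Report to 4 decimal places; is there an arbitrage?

1.0000 (no arbitrage)

Around ZAR → CHF → BRL → ZAR: 1 × 0.0454944 × 5.82073 × 3.77628 = 0.999999
Product ≈ 1 (deviation 0.000%, within rounding noise).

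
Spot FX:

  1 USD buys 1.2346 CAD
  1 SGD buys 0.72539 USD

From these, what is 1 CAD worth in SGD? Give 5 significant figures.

1 CAD ÷ 1.2346 = 0.809979 USD
0.809979 USD ÷ 0.72539 = 1.11661 SGD

CAD/SGD = 1.1166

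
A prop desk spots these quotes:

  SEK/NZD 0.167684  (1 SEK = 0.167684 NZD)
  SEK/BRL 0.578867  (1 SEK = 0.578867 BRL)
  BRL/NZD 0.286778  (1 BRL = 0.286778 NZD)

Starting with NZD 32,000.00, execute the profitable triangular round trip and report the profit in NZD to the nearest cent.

Profit: NZD 323.40

Profitable loop is NZD → BRL → SEK → NZD:
NZD 32,000.00 ÷ 0.286778 = BRL 111,584.57
BRL 111,584.57 ÷ 0.578867 = SEK 192,763.74
SEK 192,763.74 × 0.167684 = NZD 32,323.40
Profit = NZD 32,323.40 − NZD 32,000.00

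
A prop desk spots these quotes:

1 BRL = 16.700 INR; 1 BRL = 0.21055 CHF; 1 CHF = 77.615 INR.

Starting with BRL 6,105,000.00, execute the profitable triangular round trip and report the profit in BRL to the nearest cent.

Profit: BRL 133,802.42

Profitable loop is BRL → INR → CHF → BRL:
BRL 6,105,000.00 × 16.700 = INR 101,953,500.00
INR 101,953,500.00 ÷ 77.615 = CHF 1,313,579.85
CHF 1,313,579.85 ÷ 0.21055 = BRL 6,238,802.42
Profit = BRL 6,238,802.42 − BRL 6,105,000.00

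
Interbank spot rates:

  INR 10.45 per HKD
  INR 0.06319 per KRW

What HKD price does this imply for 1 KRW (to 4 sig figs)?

KRW/HKD = 0.006047

1 KRW × 0.06319 = 0.06319 INR
0.06319 INR ÷ 10.45 = 0.00604689 HKD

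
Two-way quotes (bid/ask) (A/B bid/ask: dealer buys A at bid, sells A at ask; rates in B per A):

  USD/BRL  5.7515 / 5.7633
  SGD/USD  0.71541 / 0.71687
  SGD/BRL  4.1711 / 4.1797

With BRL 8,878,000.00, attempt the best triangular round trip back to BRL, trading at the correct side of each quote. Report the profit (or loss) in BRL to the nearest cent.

Best loop BRL → USD → SGD → BRL:
BRL 8,878,000.00 ÷ 5.7633 (buy USD at ask) = USD 1,540,436.90
USD 1,540,436.90 ÷ 0.71687 (buy SGD at ask) = SGD 2,148,837.17
SGD 2,148,837.17 × 4.1711 (sell SGD at bid) = BRL 8,963,014.72

Net profit: BRL 85,014.72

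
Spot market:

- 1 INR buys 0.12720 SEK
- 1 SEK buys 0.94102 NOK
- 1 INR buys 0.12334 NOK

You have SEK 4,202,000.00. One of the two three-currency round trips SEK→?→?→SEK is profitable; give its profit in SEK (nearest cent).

Profit: SEK 127,861.72

Profitable loop is SEK → INR → NOK → SEK:
SEK 4,202,000.00 ÷ 0.12720 = INR 33,034,591.19
INR 33,034,591.19 × 0.12334 = NOK 4,074,486.48
NOK 4,074,486.48 ÷ 0.94102 = SEK 4,329,861.72
Profit = SEK 4,329,861.72 − SEK 4,202,000.00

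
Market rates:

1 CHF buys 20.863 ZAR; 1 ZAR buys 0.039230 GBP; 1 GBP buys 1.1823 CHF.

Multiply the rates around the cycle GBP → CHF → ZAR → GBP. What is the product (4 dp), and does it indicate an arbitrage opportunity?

Around GBP → CHF → ZAR → GBP: 1 × 1.1823 × 20.863 × 0.039230 = 0.967660
Product < 1; profitable direction is GBP → ZAR → CHF → GBP.

0.9677 (arbitrage exists)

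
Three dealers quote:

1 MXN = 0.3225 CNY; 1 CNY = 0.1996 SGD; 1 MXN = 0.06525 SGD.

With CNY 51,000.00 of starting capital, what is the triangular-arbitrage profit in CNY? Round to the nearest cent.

Profitable loop is CNY → MXN → SGD → CNY:
CNY 51,000.00 ÷ 0.3225 = MXN 158,139.53
MXN 158,139.53 × 0.06525 = SGD 10,318.60
SGD 10,318.60 ÷ 0.1996 = CNY 51,696.42
Profit = CNY 51,696.42 − CNY 51,000.00

Profit: CNY 696.42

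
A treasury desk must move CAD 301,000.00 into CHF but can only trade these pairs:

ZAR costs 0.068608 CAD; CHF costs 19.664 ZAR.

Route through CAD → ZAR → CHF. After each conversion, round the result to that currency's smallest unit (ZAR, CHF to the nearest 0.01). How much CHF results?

CAD 301,000.00 ÷ 0.068608 = ZAR 4,387,243.47
ZAR 4,387,243.47 ÷ 19.664 = CHF 223,110.43

CHF 223,110.43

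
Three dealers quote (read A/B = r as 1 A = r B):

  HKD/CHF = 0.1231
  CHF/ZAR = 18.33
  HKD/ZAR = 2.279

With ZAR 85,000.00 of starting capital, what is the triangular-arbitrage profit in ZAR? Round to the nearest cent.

Profit: ZAR 850.48

Profitable loop is ZAR → CHF → HKD → ZAR:
ZAR 85,000.00 ÷ 18.33 = CHF 4,637.21
CHF 4,637.21 ÷ 0.1231 = HKD 37,670.24
HKD 37,670.24 × 2.279 = ZAR 85,850.48
Profit = ZAR 85,850.48 − ZAR 85,000.00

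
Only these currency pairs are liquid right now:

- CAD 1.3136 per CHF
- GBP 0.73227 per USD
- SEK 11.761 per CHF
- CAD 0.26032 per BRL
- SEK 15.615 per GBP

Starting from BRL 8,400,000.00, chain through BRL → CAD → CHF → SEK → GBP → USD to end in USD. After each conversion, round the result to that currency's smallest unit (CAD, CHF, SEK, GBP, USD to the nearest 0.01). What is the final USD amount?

BRL 8,400,000.00 × 0.26032 = CAD 2,186,688.00
CAD 2,186,688.00 ÷ 1.3136 = CHF 1,664,652.86
CHF 1,664,652.86 × 11.761 = SEK 19,577,982.29
SEK 19,577,982.29 ÷ 15.615 = GBP 1,253,793.29
GBP 1,253,793.29 ÷ 0.73227 = USD 1,712,200.81

USD 1,712,200.81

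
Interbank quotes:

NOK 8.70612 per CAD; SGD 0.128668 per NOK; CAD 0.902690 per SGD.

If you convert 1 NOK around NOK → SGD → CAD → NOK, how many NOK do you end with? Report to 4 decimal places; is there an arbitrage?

Around NOK → SGD → CAD → NOK: 1 × 0.128668 × 0.902690 × 8.70612 = 1.011192
Product > 1; profitable direction is NOK → SGD → CAD → NOK.

1.0112 (arbitrage exists)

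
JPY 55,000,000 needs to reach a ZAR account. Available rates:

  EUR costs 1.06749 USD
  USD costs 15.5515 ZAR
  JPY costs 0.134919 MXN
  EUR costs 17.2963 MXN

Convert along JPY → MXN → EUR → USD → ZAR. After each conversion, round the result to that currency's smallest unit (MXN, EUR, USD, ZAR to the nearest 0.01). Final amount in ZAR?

JPY 55,000,000 × 0.134919 = MXN 7,420,545.00
MXN 7,420,545.00 ÷ 17.2963 = EUR 429,024.99
EUR 429,024.99 × 1.06749 = USD 457,979.89
USD 457,979.89 × 15.5515 = ZAR 7,122,274.26

ZAR 7,122,274.26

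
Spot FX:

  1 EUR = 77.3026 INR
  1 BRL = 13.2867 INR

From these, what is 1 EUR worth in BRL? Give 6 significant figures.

EUR/BRL = 5.81804

1 EUR × 77.3026 = 77.3026 INR
77.3026 INR ÷ 13.2867 = 5.81804 BRL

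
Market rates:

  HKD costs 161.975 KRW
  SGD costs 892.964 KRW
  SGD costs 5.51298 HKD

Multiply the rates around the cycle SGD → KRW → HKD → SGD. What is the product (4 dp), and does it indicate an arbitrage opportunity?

Around SGD → KRW → HKD → SGD: 1 × 892.964 ÷ 161.975 ÷ 5.51298 = 0.999999
Product ≈ 1 (deviation 0.000%, within rounding noise).

1.0000 (no arbitrage)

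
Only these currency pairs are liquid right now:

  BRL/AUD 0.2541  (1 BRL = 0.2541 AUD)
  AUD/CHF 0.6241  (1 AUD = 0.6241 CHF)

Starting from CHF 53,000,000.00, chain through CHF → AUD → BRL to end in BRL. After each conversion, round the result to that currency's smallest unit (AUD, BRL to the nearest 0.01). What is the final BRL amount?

BRL 334,208,138.88

CHF 53,000,000.00 ÷ 0.6241 = AUD 84,922,288.09
AUD 84,922,288.09 ÷ 0.2541 = BRL 334,208,138.88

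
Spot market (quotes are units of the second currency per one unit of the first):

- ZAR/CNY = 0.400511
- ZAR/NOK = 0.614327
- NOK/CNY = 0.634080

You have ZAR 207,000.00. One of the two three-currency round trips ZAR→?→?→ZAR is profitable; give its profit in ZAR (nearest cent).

Profit: ZAR 5,834.06

Profitable loop is ZAR → CNY → NOK → ZAR:
ZAR 207,000.00 × 0.400511 = CNY 82,905.78
CNY 82,905.78 ÷ 0.634080 = NOK 130,749.71
NOK 130,749.71 ÷ 0.614327 = ZAR 212,834.06
Profit = ZAR 212,834.06 − ZAR 207,000.00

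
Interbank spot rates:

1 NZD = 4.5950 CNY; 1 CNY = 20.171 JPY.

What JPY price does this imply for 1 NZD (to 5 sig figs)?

1 NZD × 4.5950 = 4.595 CNY
4.595 CNY × 20.171 = 92.6857 JPY

NZD/JPY = 92.686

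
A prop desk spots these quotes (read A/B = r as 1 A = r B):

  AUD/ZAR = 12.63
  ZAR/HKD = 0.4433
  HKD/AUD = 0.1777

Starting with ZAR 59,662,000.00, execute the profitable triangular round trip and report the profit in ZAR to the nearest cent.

Profit: ZAR 304,582.37

Profitable loop is ZAR → AUD → HKD → ZAR:
ZAR 59,662,000.00 ÷ 12.63 = AUD 4,723,832.15
AUD 4,723,832.15 ÷ 0.1777 = HKD 26,583,185.96
HKD 26,583,185.96 ÷ 0.4433 = ZAR 59,966,582.37
Profit = ZAR 59,966,582.37 − ZAR 59,662,000.00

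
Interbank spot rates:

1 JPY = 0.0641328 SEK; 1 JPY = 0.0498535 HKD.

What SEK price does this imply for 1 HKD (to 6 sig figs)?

HKD/SEK = 1.28643

1 HKD ÷ 0.0498535 = 20.0588 JPY
20.0588 JPY × 0.0641328 = 1.28643 SEK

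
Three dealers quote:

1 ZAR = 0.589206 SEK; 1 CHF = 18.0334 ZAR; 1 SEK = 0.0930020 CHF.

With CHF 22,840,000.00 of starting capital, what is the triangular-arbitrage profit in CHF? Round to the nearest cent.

Profitable loop is CHF → SEK → ZAR → CHF:
CHF 22,840,000.00 ÷ 0.0930020 = SEK 245,586,116.43
SEK 245,586,116.43 ÷ 0.589206 = ZAR 416,808,580.41
ZAR 416,808,580.41 ÷ 18.0334 = CHF 23,113,144.52
Profit = CHF 23,113,144.52 − CHF 22,840,000.00

Profit: CHF 273,144.52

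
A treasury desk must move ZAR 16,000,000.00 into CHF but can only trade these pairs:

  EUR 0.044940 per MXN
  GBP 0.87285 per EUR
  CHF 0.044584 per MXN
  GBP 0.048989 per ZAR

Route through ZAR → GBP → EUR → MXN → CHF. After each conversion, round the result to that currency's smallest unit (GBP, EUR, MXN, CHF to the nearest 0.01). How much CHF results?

CHF 890,891.67

ZAR 16,000,000.00 × 0.048989 = GBP 783,824.00
GBP 783,824.00 ÷ 0.87285 = EUR 898,005.38
EUR 898,005.38 ÷ 0.044940 = MXN 19,982,318.20
MXN 19,982,318.20 × 0.044584 = CHF 890,891.67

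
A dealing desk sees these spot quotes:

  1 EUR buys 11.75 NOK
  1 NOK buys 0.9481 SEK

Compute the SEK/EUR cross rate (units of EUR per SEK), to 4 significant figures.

SEK/EUR = 0.08977

1 SEK ÷ 0.9481 = 1.05474 NOK
1.05474 NOK ÷ 11.75 = 0.0897652 EUR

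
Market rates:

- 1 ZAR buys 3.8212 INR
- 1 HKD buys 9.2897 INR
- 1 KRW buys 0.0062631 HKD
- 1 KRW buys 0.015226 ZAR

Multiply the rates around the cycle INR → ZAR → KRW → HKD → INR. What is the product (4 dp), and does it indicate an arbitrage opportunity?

Around INR → ZAR → KRW → HKD → INR: 1 ÷ 3.8212 ÷ 0.015226 × 0.0062631 × 9.2897 = 1.000013
Product ≈ 1 (deviation 0.001%, within rounding noise).

1.0000 (no arbitrage)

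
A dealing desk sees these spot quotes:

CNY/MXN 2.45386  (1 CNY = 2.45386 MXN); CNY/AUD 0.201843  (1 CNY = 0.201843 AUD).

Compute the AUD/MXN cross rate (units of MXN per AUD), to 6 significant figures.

1 AUD ÷ 0.201843 = 4.95435 CNY
4.95435 CNY × 2.45386 = 12.1573 MXN

AUD/MXN = 12.1573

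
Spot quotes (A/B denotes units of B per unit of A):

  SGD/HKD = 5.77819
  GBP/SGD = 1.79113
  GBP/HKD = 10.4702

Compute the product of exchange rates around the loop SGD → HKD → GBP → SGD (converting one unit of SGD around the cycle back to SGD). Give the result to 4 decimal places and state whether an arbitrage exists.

0.9885 (arbitrage exists)

Around SGD → HKD → GBP → SGD: 1 × 5.77819 ÷ 10.4702 × 1.79113 = 0.988471
Product < 1; profitable direction is SGD → GBP → HKD → SGD.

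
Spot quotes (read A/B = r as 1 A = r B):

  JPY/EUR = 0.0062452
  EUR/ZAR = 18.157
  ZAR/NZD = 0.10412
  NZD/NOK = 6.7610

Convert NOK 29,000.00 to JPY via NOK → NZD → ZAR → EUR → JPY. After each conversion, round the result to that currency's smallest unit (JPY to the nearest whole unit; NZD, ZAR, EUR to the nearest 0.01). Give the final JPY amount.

JPY 363,298

NOK 29,000.00 ÷ 6.7610 = NZD 4,289.31
NZD 4,289.31 ÷ 0.10412 = ZAR 41,195.83
ZAR 41,195.83 ÷ 18.157 = EUR 2,268.87
EUR 2,268.87 ÷ 0.0062452 = JPY 363,298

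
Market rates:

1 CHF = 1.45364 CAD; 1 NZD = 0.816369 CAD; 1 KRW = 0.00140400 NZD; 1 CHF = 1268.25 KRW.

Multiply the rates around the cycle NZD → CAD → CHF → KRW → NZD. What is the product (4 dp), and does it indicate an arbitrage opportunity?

Around NZD → CAD → CHF → KRW → NZD: 1 × 0.816369 ÷ 1.45364 × 1268.25 × 0.00140400 = 1.000004
Product ≈ 1 (deviation 0.000%, within rounding noise).

1.0000 (no arbitrage)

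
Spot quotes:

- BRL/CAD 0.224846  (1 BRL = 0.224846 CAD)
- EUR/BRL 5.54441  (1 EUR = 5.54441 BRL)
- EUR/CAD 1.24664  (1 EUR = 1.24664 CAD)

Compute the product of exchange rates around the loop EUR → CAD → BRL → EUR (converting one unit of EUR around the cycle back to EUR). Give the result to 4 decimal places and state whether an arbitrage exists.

Around EUR → CAD → BRL → EUR: 1 × 1.24664 ÷ 0.224846 ÷ 5.54441 = 1.000001
Product ≈ 1 (deviation 0.000%, within rounding noise).

1.0000 (no arbitrage)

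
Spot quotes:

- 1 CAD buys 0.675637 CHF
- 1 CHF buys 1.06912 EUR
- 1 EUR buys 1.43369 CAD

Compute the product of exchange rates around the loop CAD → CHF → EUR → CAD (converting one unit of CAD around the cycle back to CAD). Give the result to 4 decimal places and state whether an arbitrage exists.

Around CAD → CHF → EUR → CAD: 1 × 0.675637 × 1.06912 × 1.43369 = 1.035607
Product > 1; profitable direction is CAD → CHF → EUR → CAD.

1.0356 (arbitrage exists)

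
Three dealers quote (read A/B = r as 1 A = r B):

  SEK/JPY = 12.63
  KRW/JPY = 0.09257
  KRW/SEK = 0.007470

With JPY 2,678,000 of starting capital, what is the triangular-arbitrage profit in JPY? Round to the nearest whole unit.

Profit: JPY 51,382

Profitable loop is JPY → KRW → SEK → JPY:
JPY 2,678,000 ÷ 0.09257 = KRW 28,929,459
KRW 28,929,459 × 0.007470 = SEK 216,103.06
SEK 216,103.06 × 12.63 = JPY 2,729,382
Profit = JPY 2,729,382 − JPY 2,678,000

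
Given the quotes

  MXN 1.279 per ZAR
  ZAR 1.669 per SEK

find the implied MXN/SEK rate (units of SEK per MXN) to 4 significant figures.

1 MXN ÷ 1.279 = 0.781861 ZAR
0.781861 ZAR ÷ 1.669 = 0.468461 SEK

MXN/SEK = 0.4685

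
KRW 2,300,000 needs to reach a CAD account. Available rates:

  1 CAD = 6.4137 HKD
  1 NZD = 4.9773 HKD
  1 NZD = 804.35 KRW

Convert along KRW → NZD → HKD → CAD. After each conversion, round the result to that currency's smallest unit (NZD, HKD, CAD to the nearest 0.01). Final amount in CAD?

CAD 2,219.05

KRW 2,300,000 ÷ 804.35 = NZD 2,859.45
NZD 2,859.45 × 4.9773 = HKD 14,232.34
HKD 14,232.34 ÷ 6.4137 = CAD 2,219.05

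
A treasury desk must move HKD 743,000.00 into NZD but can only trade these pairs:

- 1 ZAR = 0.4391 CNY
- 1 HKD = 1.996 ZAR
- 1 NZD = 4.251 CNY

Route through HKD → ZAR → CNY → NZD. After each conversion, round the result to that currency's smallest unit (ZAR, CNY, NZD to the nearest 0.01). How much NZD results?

NZD 153,186.92

HKD 743,000.00 × 1.996 = ZAR 1,483,028.00
ZAR 1,483,028.00 × 0.4391 = CNY 651,197.59
CNY 651,197.59 ÷ 4.251 = NZD 153,186.92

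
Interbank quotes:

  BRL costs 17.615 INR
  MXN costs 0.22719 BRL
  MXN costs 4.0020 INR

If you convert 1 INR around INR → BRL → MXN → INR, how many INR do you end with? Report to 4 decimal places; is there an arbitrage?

Around INR → BRL → MXN → INR: 1 ÷ 17.615 ÷ 0.22719 × 4.0020 = 1.000012
Product ≈ 1 (deviation 0.001%, within rounding noise).

1.0000 (no arbitrage)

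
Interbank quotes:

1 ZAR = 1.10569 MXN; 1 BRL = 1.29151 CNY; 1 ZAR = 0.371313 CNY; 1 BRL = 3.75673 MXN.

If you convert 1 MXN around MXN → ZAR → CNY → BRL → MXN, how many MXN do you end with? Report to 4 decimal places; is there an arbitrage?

Around MXN → ZAR → CNY → BRL → MXN: 1 ÷ 1.10569 × 0.371313 ÷ 1.29151 × 3.75673 = 0.976830
Product < 1; profitable direction is MXN → BRL → CNY → ZAR → MXN.

0.9768 (arbitrage exists)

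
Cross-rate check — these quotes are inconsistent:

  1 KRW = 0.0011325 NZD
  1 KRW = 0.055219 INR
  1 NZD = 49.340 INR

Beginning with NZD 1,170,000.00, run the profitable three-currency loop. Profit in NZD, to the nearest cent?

Profitable loop is NZD → INR → KRW → NZD:
NZD 1,170,000.00 × 49.340 = INR 57,727,800.00
INR 57,727,800.00 ÷ 0.055219 = KRW 1,045,433,637
KRW 1,045,433,637 × 0.0011325 = NZD 1,183,953.59
Profit = NZD 1,183,953.59 − NZD 1,170,000.00

Profit: NZD 13,953.59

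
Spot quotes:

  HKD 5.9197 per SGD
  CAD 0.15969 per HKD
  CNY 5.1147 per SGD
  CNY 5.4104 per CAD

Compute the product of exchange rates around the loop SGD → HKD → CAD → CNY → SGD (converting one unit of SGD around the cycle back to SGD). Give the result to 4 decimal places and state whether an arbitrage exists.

Around SGD → HKD → CAD → CNY → SGD: 1 × 5.9197 × 0.15969 × 5.4104 ÷ 5.1147 = 0.999969
Product ≈ 1 (deviation 0.003%, within rounding noise).

1.0000 (no arbitrage)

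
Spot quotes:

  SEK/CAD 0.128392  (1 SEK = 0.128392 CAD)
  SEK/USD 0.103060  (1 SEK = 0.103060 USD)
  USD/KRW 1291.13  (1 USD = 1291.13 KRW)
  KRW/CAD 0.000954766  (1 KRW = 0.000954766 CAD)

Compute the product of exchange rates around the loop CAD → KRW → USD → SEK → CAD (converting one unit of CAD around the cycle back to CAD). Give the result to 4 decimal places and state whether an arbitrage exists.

Around CAD → KRW → USD → SEK → CAD: 1 ÷ 0.000954766 ÷ 1291.13 ÷ 0.103060 × 0.128392 = 1.010604
Product > 1; profitable direction is CAD → KRW → USD → SEK → CAD.

1.0106 (arbitrage exists)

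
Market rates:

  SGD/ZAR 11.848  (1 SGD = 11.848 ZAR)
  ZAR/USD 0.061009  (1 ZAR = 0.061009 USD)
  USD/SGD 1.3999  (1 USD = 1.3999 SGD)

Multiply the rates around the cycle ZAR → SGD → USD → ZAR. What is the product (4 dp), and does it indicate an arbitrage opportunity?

0.9882 (arbitrage exists)

Around ZAR → SGD → USD → ZAR: 1 ÷ 11.848 ÷ 1.3999 ÷ 0.061009 = 0.988244
Product < 1; profitable direction is ZAR → USD → SGD → ZAR.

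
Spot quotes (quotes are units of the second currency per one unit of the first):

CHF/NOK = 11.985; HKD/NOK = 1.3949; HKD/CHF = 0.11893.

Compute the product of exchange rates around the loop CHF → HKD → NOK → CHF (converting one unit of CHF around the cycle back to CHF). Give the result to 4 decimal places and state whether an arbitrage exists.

Around CHF → HKD → NOK → CHF: 1 ÷ 0.11893 × 1.3949 ÷ 11.985 = 0.978619
Product < 1; profitable direction is CHF → NOK → HKD → CHF.

0.9786 (arbitrage exists)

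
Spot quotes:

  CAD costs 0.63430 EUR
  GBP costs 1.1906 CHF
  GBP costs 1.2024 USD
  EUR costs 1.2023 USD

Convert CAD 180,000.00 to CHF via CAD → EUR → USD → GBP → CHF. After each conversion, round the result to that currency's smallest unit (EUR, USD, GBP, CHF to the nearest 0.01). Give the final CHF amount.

CHF 135,924.25

CAD 180,000.00 × 0.63430 = EUR 114,174.00
EUR 114,174.00 × 1.2023 = USD 137,271.40
USD 137,271.40 ÷ 1.2024 = GBP 114,164.50
GBP 114,164.50 × 1.1906 = CHF 135,924.25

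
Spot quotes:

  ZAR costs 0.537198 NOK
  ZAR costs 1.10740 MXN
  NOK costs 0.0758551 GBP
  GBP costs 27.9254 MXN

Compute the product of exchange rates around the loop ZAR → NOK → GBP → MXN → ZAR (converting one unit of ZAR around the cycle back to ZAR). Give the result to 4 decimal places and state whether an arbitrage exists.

Around ZAR → NOK → GBP → MXN → ZAR: 1 × 0.537198 × 0.0758551 × 27.9254 ÷ 1.10740 = 1.027576
Product > 1; profitable direction is ZAR → NOK → GBP → MXN → ZAR.

1.0276 (arbitrage exists)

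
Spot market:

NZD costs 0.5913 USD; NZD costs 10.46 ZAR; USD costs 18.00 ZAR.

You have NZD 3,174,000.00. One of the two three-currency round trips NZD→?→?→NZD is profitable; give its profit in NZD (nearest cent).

Profitable loop is NZD → USD → ZAR → NZD:
NZD 3,174,000.00 × 0.5913 = USD 1,876,786.20
USD 1,876,786.20 × 18.00 = ZAR 33,782,151.60
ZAR 33,782,151.60 ÷ 10.46 = NZD 3,229,651.20
Profit = NZD 3,229,651.20 − NZD 3,174,000.00

Profit: NZD 55,651.20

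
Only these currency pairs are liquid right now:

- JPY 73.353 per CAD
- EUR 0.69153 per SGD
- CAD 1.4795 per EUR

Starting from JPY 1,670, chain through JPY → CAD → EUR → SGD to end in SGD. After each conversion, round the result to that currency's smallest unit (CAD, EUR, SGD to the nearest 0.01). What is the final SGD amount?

JPY 1,670 ÷ 73.353 = CAD 22.77
CAD 22.77 ÷ 1.4795 = EUR 15.39
EUR 15.39 ÷ 0.69153 = SGD 22.25

SGD 22.25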